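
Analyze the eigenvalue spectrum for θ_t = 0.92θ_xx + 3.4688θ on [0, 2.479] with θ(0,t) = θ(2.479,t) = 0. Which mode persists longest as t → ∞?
Eigenvalues: λₙ = 0.92n²π²/2.479² - 3.4688.
First three modes:
  n=1: λ₁ = 0.92π²/2.479² - 3.4688 ≈ -1.991
  n=2: λ₂ = 3.68π²/2.479² - 3.4688 ≈ 2.441
  n=3: λ₃ = 8.28π²/2.479² - 3.4688 ≈ 9.829
Since 0.92π²/2.479² ≈ 1.478 < 3.4688, λ₁ < 0.
The n=1 mode grows fastest (−λₙ is largest for n=1) → dominates.
Asymptotic: θ ~ c₁ sin(πx/2.479) e^{1.991t} (exponential growth at rate −λ₁ ≈ 1.991).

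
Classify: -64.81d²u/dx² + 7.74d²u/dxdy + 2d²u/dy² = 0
Hyperbolic (discriminant = 578.3876).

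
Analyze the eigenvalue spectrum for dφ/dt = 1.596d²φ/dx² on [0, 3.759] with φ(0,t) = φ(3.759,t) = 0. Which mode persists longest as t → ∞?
Eigenvalues: λₙ = 1.596n²π²/3.759².
First three modes:
  n=1: λ₁ = 1.596π²/3.759² ≈ 1.115
  n=2: λ₂ = 6.384π²/3.759² ≈ 4.459 (4× faster decay)
  n=3: λ₃ = 14.364π²/3.759² ≈ 10.033 (9× faster decay)
As t → ∞, higher modes decay exponentially faster. The n=1 mode dominates: φ ~ c₁ sin(πx/3.759) e^{-λ₁t}.
Decay rate: λ₁ = 1.596π²/3.759² ≈ 1.115.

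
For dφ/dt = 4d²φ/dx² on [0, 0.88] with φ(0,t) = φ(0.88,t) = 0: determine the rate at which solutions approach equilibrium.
Eigenvalues: λₙ = 4n²π²/0.88².
First three modes:
  n=1: λ₁ = 4π²/0.88² ≈ 50.979
  n=2: λ₂ = 16π²/0.88² ≈ 203.917 (4× faster decay)
  n=3: λ₃ = 36π²/0.88² ≈ 458.814 (9× faster decay)
As t → ∞, higher modes decay exponentially faster. The n=1 mode dominates: φ ~ c₁ sin(πx/0.88) e^{-λ₁t}.
Decay rate: λ₁ = 4π²/0.88² ≈ 50.979.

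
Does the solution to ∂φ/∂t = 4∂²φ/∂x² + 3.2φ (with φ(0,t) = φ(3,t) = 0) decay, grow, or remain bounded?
φ → 0. Diffusion dominates reaction (r=3.2 < κπ²/L²≈4.39); solution decays.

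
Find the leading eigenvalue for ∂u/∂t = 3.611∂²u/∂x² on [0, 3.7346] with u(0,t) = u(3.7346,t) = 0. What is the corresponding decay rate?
Eigenvalues: λₙ = 3.611n²π²/3.7346².
First three modes:
  n=1: λ₁ = 3.611π²/3.7346² ≈ 2.555
  n=2: λ₂ = 14.444π²/3.7346² ≈ 10.221 (4× faster decay)
  n=3: λ₃ = 32.499π²/3.7346² ≈ 22.998 (9× faster decay)
As t → ∞, higher modes decay exponentially faster. The n=1 mode dominates: u ~ c₁ sin(πx/3.7346) e^{-λ₁t}.
Decay rate: λ₁ = 3.611π²/3.7346² ≈ 2.555.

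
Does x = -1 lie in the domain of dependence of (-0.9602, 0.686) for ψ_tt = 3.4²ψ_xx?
Yes. The domain of dependence is [-3.2926, 1.3722], and -1 ∈ [-3.2926, 1.3722].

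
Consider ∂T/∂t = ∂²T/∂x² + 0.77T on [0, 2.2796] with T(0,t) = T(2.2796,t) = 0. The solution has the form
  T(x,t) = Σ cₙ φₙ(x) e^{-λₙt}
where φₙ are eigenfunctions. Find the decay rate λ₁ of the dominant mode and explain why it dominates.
Eigenvalues: λₙ = n²π²/2.2796² - 0.77.
First three modes:
  n=1: λ₁ = π²/2.2796² - 0.77 ≈ 1.129
  n=2: λ₂ = 4π²/2.2796² - 0.77 ≈ 6.827
  n=3: λ₃ = 9π²/2.2796² - 0.77 ≈ 16.323
Since π²/2.2796² ≈ 1.899 > 0.77, all λₙ > 0.
The n=1 mode decays slowest → dominates as t → ∞.
Asymptotic: T ~ c₁ sin(πx/2.2796) e^{-λ₁t} with decay rate λ₁ ≈ 1.129.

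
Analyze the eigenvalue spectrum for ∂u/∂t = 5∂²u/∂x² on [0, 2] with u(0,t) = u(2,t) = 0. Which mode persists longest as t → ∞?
Eigenvalues: λₙ = 5n²π²/2².
First three modes:
  n=1: λ₁ = 5π²/2² ≈ 12.337
  n=2: λ₂ = 20π²/2² ≈ 49.348 (4× faster decay)
  n=3: λ₃ = 45π²/2² ≈ 111.033 (9× faster decay)
As t → ∞, higher modes decay exponentially faster. The n=1 mode dominates: u ~ c₁ sin(πx/2) e^{-λ₁t}.
Decay rate: λ₁ = 5π²/2² ≈ 12.337.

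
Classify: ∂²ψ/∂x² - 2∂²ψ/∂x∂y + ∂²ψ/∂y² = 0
Parabolic (discriminant = 0).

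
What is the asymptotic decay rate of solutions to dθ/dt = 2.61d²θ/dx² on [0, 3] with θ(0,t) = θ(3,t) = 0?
Eigenvalues: λₙ = 2.61n²π²/3².
First three modes:
  n=1: λ₁ = 2.61π²/3² ≈ 2.862
  n=2: λ₂ = 10.44π²/3² ≈ 11.449 (4× faster decay)
  n=3: λ₃ = 23.49π²/3² ≈ 25.76 (9× faster decay)
As t → ∞, higher modes decay exponentially faster. The n=1 mode dominates: θ ~ c₁ sin(πx/3) e^{-λ₁t}.
Decay rate: λ₁ = 2.61π²/3² ≈ 2.862.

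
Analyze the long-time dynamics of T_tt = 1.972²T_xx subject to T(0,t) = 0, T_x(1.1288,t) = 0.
Long-time behavior: T oscillates (no decay). Energy is conserved; the solution oscillates indefinitely as standing waves.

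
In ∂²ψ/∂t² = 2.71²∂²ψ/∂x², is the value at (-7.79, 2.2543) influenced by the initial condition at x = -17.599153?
No. The domain of dependence is [-13.899153, -1.680847], and -17.599153 is outside this interval.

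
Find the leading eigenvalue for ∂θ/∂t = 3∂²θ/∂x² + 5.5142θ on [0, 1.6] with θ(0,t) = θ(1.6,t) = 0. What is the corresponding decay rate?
Eigenvalues: λₙ = 3n²π²/1.6² - 5.5142.
First three modes:
  n=1: λ₁ = 3π²/1.6² - 5.5142 ≈ 6.052
  n=2: λ₂ = 12π²/1.6² - 5.5142 ≈ 40.75
  n=3: λ₃ = 27π²/1.6² - 5.5142 ≈ 98.579
Since 3π²/1.6² ≈ 11.566 > 5.5142, all λₙ > 0.
The n=1 mode decays slowest → dominates as t → ∞.
Asymptotic: θ ~ c₁ sin(πx/1.6) e^{-λ₁t} with decay rate λ₁ ≈ 6.052.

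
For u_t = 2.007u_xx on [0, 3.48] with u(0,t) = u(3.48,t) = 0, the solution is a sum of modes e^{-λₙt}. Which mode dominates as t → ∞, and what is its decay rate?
Eigenvalues: λₙ = 2.007n²π²/3.48².
First three modes:
  n=1: λ₁ = 2.007π²/3.48² ≈ 1.636
  n=2: λ₂ = 8.028π²/3.48² ≈ 6.543 (4× faster decay)
  n=3: λ₃ = 18.063π²/3.48² ≈ 14.721 (9× faster decay)
As t → ∞, higher modes decay exponentially faster. The n=1 mode dominates: u ~ c₁ sin(πx/3.48) e^{-λ₁t}.
Decay rate: λ₁ = 2.007π²/3.48² ≈ 1.636.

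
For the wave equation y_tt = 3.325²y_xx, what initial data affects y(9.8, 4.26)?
Domain of dependence: [-4.3645, 23.9645]. Signals travel at speed 3.325, so data within |x - 9.8| ≤ 3.325·4.26 = 14.1645 can reach the point.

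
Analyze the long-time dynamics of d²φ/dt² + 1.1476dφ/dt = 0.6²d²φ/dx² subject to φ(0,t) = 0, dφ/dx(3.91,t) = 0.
Long-time behavior: φ → 0. Damping (γ=1.1476) dissipates energy; oscillations decay exponentially.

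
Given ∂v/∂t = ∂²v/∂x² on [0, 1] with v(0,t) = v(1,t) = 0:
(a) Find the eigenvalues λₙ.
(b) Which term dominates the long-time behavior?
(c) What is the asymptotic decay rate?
Eigenvalues: λₙ = n²π².
First three modes:
  n=1: λ₁ = π² ≈ 9.87
  n=2: λ₂ = 4π² ≈ 39.478 (4× faster decay)
  n=3: λ₃ = 9π² ≈ 88.826 (9× faster decay)
As t → ∞, higher modes decay exponentially faster. The n=1 mode dominates: v ~ c₁ sin(πx) e^{-λ₁t}.
Decay rate: λ₁ = π² ≈ 9.87.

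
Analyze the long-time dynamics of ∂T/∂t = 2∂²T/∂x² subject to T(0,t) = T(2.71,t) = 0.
Long-time behavior: T → 0. Heat diffuses out through both boundaries.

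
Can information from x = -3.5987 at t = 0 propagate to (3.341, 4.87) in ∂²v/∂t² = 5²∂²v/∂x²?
Yes. The domain of dependence is [-21.009, 27.691], and -3.5987 ∈ [-21.009, 27.691].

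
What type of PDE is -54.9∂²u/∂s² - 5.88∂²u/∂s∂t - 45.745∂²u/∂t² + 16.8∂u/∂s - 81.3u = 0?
With A = -54.9, B = -5.88, C = -45.745, the discriminant is -10011.0276. This is an elliptic PDE.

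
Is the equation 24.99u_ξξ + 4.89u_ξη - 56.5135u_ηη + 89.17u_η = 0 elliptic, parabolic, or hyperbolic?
Computing B² - 4AC with A = 24.99, B = 4.89, C = -56.5135: discriminant = 5673.00156 (positive). Answer: hyperbolic.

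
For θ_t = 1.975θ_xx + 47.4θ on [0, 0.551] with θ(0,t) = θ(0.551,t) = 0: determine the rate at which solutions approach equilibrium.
Eigenvalues: λₙ = 1.975n²π²/0.551² - 47.4.
First three modes:
  n=1: λ₁ = 1.975π²/0.551² - 47.4 ≈ 16.804
  n=2: λ₂ = 7.9π²/0.551² - 47.4 ≈ 209.417
  n=3: λ₃ = 17.775π²/0.551² - 47.4 ≈ 530.438
Since 1.975π²/0.551² ≈ 64.204 > 47.4, all λₙ > 0.
The n=1 mode decays slowest → dominates as t → ∞.
Asymptotic: θ ~ c₁ sin(πx/0.551) e^{-λ₁t} with decay rate λ₁ ≈ 16.804.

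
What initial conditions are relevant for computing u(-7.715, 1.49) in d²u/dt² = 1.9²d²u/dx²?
Domain of dependence: [-10.546, -4.884]. Signals travel at speed 1.9, so data within |x - -7.715| ≤ 1.9·1.49 = 2.831 can reach the point.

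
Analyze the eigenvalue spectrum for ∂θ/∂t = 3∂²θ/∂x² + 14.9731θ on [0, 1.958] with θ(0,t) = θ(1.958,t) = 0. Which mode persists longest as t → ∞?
Eigenvalues: λₙ = 3n²π²/1.958² - 14.9731.
First three modes:
  n=1: λ₁ = 3π²/1.958² - 14.9731 ≈ -7.25
  n=2: λ₂ = 12π²/1.958² - 14.9731 ≈ 15.92
  n=3: λ₃ = 27π²/1.958² - 14.9731 ≈ 54.535
Since 3π²/1.958² ≈ 7.723 < 14.9731, λ₁ < 0.
The n=1 mode grows fastest (−λₙ is largest for n=1) → dominates.
Asymptotic: θ ~ c₁ sin(πx/1.958) e^{7.25t} (exponential growth at rate −λ₁ ≈ 7.25).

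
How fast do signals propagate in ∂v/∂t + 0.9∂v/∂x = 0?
Speed = 0.9. Information travels along x - 0.9t = const (rightward).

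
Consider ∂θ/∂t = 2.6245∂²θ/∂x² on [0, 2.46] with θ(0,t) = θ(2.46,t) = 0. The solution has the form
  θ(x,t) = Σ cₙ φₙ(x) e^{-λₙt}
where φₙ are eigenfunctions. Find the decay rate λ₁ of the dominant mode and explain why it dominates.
Eigenvalues: λₙ = 2.6245n²π²/2.46².
First three modes:
  n=1: λ₁ = 2.6245π²/2.46² ≈ 4.28
  n=2: λ₂ = 10.498π²/2.46² ≈ 17.121 (4× faster decay)
  n=3: λ₃ = 23.6205π²/2.46² ≈ 38.523 (9× faster decay)
As t → ∞, higher modes decay exponentially faster. The n=1 mode dominates: θ ~ c₁ sin(πx/2.46) e^{-λ₁t}.
Decay rate: λ₁ = 2.6245π²/2.46² ≈ 4.28.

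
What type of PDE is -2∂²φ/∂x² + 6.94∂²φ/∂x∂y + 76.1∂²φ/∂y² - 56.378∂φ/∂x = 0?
With A = -2, B = 6.94, C = 76.1, the discriminant is 656.9636. This is a hyperbolic PDE.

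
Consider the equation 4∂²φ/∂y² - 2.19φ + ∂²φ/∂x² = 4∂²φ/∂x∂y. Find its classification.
Rewriting in standard form: ∂²φ/∂x² - 4∂²φ/∂x∂y + 4∂²φ/∂y² - 2.19φ = 0. Parabolic. (A = 1, B = -4, C = 4 gives B² - 4AC = 0.)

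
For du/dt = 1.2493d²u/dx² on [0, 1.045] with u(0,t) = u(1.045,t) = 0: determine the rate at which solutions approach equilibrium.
Eigenvalues: λₙ = 1.2493n²π²/1.045².
First three modes:
  n=1: λ₁ = 1.2493π²/1.045² ≈ 11.291
  n=2: λ₂ = 4.9972π²/1.045² ≈ 45.164 (4× faster decay)
  n=3: λ₃ = 11.2437π²/1.045² ≈ 101.619 (9× faster decay)
As t → ∞, higher modes decay exponentially faster. The n=1 mode dominates: u ~ c₁ sin(πx/1.045) e^{-λ₁t}.
Decay rate: λ₁ = 1.2493π²/1.045² ≈ 11.291.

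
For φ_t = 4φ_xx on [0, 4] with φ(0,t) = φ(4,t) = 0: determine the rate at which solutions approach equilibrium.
Eigenvalues: λₙ = 4n²π²/4².
First three modes:
  n=1: λ₁ = 4π²/4² ≈ 2.467
  n=2: λ₂ = 16π²/4² ≈ 9.87 (4× faster decay)
  n=3: λ₃ = 36π²/4² ≈ 22.207 (9× faster decay)
As t → ∞, higher modes decay exponentially faster. The n=1 mode dominates: φ ~ c₁ sin(πx/4) e^{-λ₁t}.
Decay rate: λ₁ = 4π²/4² ≈ 2.467.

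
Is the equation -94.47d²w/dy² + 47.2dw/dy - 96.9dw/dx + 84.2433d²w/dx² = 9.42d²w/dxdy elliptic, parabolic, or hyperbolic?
Rewriting in standard form: 84.2433d²w/dx² - 9.42d²w/dxdy - 94.47d²w/dy² - 96.9dw/dx + 47.2dw/dy = 0. Computing B² - 4AC with A = 84.2433, B = -9.42, C = -94.47: discriminant = 31922.594604 (positive). Answer: hyperbolic.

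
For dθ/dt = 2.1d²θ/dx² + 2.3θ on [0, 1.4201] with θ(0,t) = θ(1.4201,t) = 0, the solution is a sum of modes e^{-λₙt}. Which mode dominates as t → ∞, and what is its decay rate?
Eigenvalues: λₙ = 2.1n²π²/1.4201² - 2.3.
First three modes:
  n=1: λ₁ = 2.1π²/1.4201² - 2.3 ≈ 7.977
  n=2: λ₂ = 8.4π²/1.4201² - 2.3 ≈ 38.809
  n=3: λ₃ = 18.9π²/1.4201² - 2.3 ≈ 90.196
Since 2.1π²/1.4201² ≈ 10.277 > 2.3, all λₙ > 0.
The n=1 mode decays slowest → dominates as t → ∞.
Asymptotic: θ ~ c₁ sin(πx/1.4201) e^{-λ₁t} with decay rate λ₁ ≈ 7.977.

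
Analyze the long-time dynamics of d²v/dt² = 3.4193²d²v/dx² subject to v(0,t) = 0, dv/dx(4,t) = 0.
Long-time behavior: v oscillates (no decay). Energy is conserved; the solution oscillates indefinitely as standing waves.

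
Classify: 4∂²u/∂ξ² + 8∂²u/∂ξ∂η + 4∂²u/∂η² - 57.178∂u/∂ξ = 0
Parabolic (discriminant = 0).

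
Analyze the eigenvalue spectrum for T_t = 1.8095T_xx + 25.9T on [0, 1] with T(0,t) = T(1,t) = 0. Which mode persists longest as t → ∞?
Eigenvalues: λₙ = 1.8095n²π²/1² - 25.9.
First three modes:
  n=1: λ₁ = 1.8095π² - 25.9 ≈ -8.041
  n=2: λ₂ = 7.238π² - 25.9 ≈ 45.536
  n=3: λ₃ = 16.2855π² - 25.9 ≈ 134.831
Since 1.8095π² ≈ 17.859 < 25.9, λ₁ < 0.
The n=1 mode grows fastest (−λₙ is largest for n=1) → dominates.
Asymptotic: T ~ c₁ sin(πx/1) e^{8.041t} (exponential growth at rate −λ₁ ≈ 8.041).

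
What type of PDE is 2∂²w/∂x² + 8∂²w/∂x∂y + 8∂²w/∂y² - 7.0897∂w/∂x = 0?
With A = 2, B = 8, C = 8, the discriminant is 0. This is a parabolic PDE.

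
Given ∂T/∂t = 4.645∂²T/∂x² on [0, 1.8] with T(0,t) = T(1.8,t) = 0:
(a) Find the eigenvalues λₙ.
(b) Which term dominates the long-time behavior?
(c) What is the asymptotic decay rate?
Eigenvalues: λₙ = 4.645n²π²/1.8².
First three modes:
  n=1: λ₁ = 4.645π²/1.8² ≈ 14.149
  n=2: λ₂ = 18.58π²/1.8² ≈ 56.598 (4× faster decay)
  n=3: λ₃ = 41.805π²/1.8² ≈ 127.345 (9× faster decay)
As t → ∞, higher modes decay exponentially faster. The n=1 mode dominates: T ~ c₁ sin(πx/1.8) e^{-λ₁t}.
Decay rate: λ₁ = 4.645π²/1.8² ≈ 14.149.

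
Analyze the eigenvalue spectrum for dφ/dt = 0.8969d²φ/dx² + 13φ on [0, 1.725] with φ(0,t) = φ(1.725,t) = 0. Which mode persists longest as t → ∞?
Eigenvalues: λₙ = 0.8969n²π²/1.725² - 13.
First three modes:
  n=1: λ₁ = 0.8969π²/1.725² - 13 ≈ -10.025
  n=2: λ₂ = 3.5876π²/1.725² - 13 ≈ -1.101
  n=3: λ₃ = 8.0721π²/1.725² - 13 ≈ 13.774
Since 0.8969π²/1.725² ≈ 2.975 < 13, λ₁ < 0.
The n=1 mode grows fastest (−λₙ is largest for n=1) → dominates.
Asymptotic: φ ~ c₁ sin(πx/1.725) e^{10.025t} (exponential growth at rate −λ₁ ≈ 10.025).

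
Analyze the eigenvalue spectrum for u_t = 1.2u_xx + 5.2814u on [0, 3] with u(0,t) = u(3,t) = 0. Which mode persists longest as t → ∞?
Eigenvalues: λₙ = 1.2n²π²/3² - 5.2814.
First three modes:
  n=1: λ₁ = 1.2π²/3² - 5.2814 ≈ -3.965
  n=2: λ₂ = 4.8π²/3² - 5.2814 ≈ -0.018
  n=3: λ₃ = 10.8π²/3² - 5.2814 ≈ 6.562
Since 1.2π²/3² ≈ 1.316 < 5.2814, λ₁ < 0.
The n=1 mode grows fastest (−λₙ is largest for n=1) → dominates.
Asymptotic: u ~ c₁ sin(πx/3) e^{3.965t} (exponential growth at rate −λ₁ ≈ 3.965).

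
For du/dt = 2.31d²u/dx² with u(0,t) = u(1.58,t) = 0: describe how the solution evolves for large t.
u → 0. Heat diffuses out through both boundaries.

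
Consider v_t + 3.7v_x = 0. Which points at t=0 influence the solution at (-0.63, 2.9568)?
A single point: x = -11.57016. The characteristic through (-0.63, 2.9568) is x - 3.7t = const, so x = -0.63 - 3.7·2.9568 = -11.57016.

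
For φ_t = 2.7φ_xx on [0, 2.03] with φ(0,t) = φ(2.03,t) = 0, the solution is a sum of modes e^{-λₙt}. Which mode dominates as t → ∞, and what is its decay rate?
Eigenvalues: λₙ = 2.7n²π²/2.03².
First three modes:
  n=1: λ₁ = 2.7π²/2.03² ≈ 6.467
  n=2: λ₂ = 10.8π²/2.03² ≈ 25.866 (4× faster decay)
  n=3: λ₃ = 24.3π²/2.03² ≈ 58.199 (9× faster decay)
As t → ∞, higher modes decay exponentially faster. The n=1 mode dominates: φ ~ c₁ sin(πx/2.03) e^{-λ₁t}.
Decay rate: λ₁ = 2.7π²/2.03² ≈ 6.467.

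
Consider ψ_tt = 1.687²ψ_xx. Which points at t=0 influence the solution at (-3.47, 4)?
Domain of dependence: [-10.218, 3.278]. Signals travel at speed 1.687, so data within |x - -3.47| ≤ 1.687·4 = 6.748 can reach the point.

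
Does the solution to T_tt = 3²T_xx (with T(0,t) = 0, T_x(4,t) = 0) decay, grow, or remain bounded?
T oscillates (no decay). Energy is conserved; the solution oscillates indefinitely as standing waves.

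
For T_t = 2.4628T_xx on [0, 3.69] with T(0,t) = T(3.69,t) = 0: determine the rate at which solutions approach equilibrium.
Eigenvalues: λₙ = 2.4628n²π²/3.69².
First three modes:
  n=1: λ₁ = 2.4628π²/3.69² ≈ 1.785
  n=2: λ₂ = 9.8512π²/3.69² ≈ 7.141 (4× faster decay)
  n=3: λ₃ = 22.1652π²/3.69² ≈ 16.066 (9× faster decay)
As t → ∞, higher modes decay exponentially faster. The n=1 mode dominates: T ~ c₁ sin(πx/3.69) e^{-λ₁t}.
Decay rate: λ₁ = 2.4628π²/3.69² ≈ 1.785.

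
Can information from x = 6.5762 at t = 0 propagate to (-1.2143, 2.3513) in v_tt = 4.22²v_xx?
Yes. The domain of dependence is [-11.136786, 8.708186], and 6.5762 ∈ [-11.136786, 8.708186].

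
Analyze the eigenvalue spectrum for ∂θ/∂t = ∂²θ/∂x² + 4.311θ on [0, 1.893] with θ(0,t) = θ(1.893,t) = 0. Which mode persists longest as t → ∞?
Eigenvalues: λₙ = n²π²/1.893² - 4.311.
First three modes:
  n=1: λ₁ = π²/1.893² - 4.311 ≈ -1.557
  n=2: λ₂ = 4π²/1.893² - 4.311 ≈ 6.706
  n=3: λ₃ = 9π²/1.893² - 4.311 ≈ 20.477
Since π²/1.893² ≈ 2.754 < 4.311, λ₁ < 0.
The n=1 mode grows fastest (−λₙ is largest for n=1) → dominates.
Asymptotic: θ ~ c₁ sin(πx/1.893) e^{1.557t} (exponential growth at rate −λ₁ ≈ 1.557).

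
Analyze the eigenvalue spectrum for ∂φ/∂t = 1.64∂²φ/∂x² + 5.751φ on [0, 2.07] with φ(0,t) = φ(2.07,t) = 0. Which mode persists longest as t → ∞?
Eigenvalues: λₙ = 1.64n²π²/2.07² - 5.751.
First three modes:
  n=1: λ₁ = 1.64π²/2.07² - 5.751 ≈ -1.974
  n=2: λ₂ = 6.56π²/2.07² - 5.751 ≈ 9.359
  n=3: λ₃ = 14.76π²/2.07² - 5.751 ≈ 28.246
Since 1.64π²/2.07² ≈ 3.777 < 5.751, λ₁ < 0.
The n=1 mode grows fastest (−λₙ is largest for n=1) → dominates.
Asymptotic: φ ~ c₁ sin(πx/2.07) e^{1.974t} (exponential growth at rate −λ₁ ≈ 1.974).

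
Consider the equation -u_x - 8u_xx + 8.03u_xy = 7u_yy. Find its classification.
Rewriting in standard form: -8u_xx + 8.03u_xy - 7u_yy - u_x = 0. Elliptic. (A = -8, B = 8.03, C = -7 gives B² - 4AC = -159.5191.)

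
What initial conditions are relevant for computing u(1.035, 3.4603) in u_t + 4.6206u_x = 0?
A single point: x = -14.95366218. The characteristic through (1.035, 3.4603) is x - 4.6206t = const, so x = 1.035 - 4.6206·3.4603 = -14.95366218.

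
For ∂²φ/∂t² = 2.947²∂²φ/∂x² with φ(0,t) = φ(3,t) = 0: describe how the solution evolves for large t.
φ oscillates (no decay). Energy is conserved; the solution oscillates indefinitely as standing waves.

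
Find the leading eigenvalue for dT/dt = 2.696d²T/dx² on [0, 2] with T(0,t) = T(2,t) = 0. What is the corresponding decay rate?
Eigenvalues: λₙ = 2.696n²π²/2².
First three modes:
  n=1: λ₁ = 2.696π²/2² ≈ 6.652
  n=2: λ₂ = 10.784π²/2² ≈ 26.608 (4× faster decay)
  n=3: λ₃ = 24.264π²/2² ≈ 59.869 (9× faster decay)
As t → ∞, higher modes decay exponentially faster. The n=1 mode dominates: T ~ c₁ sin(πx/2) e^{-λ₁t}.
Decay rate: λ₁ = 2.696π²/2² ≈ 6.652.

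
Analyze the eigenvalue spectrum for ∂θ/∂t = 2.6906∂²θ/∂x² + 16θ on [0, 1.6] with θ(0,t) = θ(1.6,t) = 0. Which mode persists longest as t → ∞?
Eigenvalues: λₙ = 2.6906n²π²/1.6² - 16.
First three modes:
  n=1: λ₁ = 2.6906π²/1.6² - 16 ≈ -5.627
  n=2: λ₂ = 10.7624π²/1.6² - 16 ≈ 25.492
  n=3: λ₃ = 24.2154π²/1.6² - 16 ≈ 77.358
Since 2.6906π²/1.6² ≈ 10.373 < 16, λ₁ < 0.
The n=1 mode grows fastest (−λₙ is largest for n=1) → dominates.
Asymptotic: θ ~ c₁ sin(πx/1.6) e^{5.627t} (exponential growth at rate −λ₁ ≈ 5.627).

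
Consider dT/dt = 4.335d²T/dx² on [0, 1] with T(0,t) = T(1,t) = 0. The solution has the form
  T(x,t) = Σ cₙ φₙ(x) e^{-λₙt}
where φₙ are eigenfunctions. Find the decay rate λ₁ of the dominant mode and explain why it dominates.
Eigenvalues: λₙ = 4.335n²π².
First three modes:
  n=1: λ₁ = 4.335π² ≈ 42.785
  n=2: λ₂ = 17.34π² ≈ 171.139 (4× faster decay)
  n=3: λ₃ = 39.015π² ≈ 385.063 (9× faster decay)
As t → ∞, higher modes decay exponentially faster. The n=1 mode dominates: T ~ c₁ sin(πx) e^{-λ₁t}.
Decay rate: λ₁ = 4.335π² ≈ 42.785.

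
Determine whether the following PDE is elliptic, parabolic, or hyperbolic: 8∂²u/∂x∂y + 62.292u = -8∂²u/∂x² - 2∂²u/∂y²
Rewriting in standard form: 8∂²u/∂x² + 8∂²u/∂x∂y + 2∂²u/∂y² + 62.292u = 0. Coefficients: A = 8, B = 8, C = 2. B² - 4AC = 0, which is zero, so the equation is parabolic.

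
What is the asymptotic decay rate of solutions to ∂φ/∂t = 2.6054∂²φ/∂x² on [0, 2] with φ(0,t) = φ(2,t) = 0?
Eigenvalues: λₙ = 2.6054n²π²/2².
First three modes:
  n=1: λ₁ = 2.6054π²/2² ≈ 6.429
  n=2: λ₂ = 10.4216π²/2² ≈ 25.714 (4× faster decay)
  n=3: λ₃ = 23.4486π²/2² ≈ 57.857 (9× faster decay)
As t → ∞, higher modes decay exponentially faster. The n=1 mode dominates: φ ~ c₁ sin(πx/2) e^{-λ₁t}.
Decay rate: λ₁ = 2.6054π²/2² ≈ 6.429.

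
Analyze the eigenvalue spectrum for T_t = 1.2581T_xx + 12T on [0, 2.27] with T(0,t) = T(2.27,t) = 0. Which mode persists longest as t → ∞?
Eigenvalues: λₙ = 1.2581n²π²/2.27² - 12.
First three modes:
  n=1: λ₁ = 1.2581π²/2.27² - 12 ≈ -9.59
  n=2: λ₂ = 5.0324π²/2.27² - 12 ≈ -2.361
  n=3: λ₃ = 11.3229π²/2.27² - 12 ≈ 9.687
Since 1.2581π²/2.27² ≈ 2.41 < 12, λ₁ < 0.
The n=1 mode grows fastest (−λₙ is largest for n=1) → dominates.
Asymptotic: T ~ c₁ sin(πx/2.27) e^{9.59t} (exponential growth at rate −λ₁ ≈ 9.59).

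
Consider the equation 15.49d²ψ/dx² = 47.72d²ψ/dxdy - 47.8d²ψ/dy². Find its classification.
Rewriting in standard form: 15.49d²ψ/dx² - 47.72d²ψ/dxdy + 47.8d²ψ/dy² = 0. Elliptic. (A = 15.49, B = -47.72, C = 47.8 gives B² - 4AC = -684.4896.)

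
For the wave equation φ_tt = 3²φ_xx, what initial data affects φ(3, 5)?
Domain of dependence: [-12, 18]. Signals travel at speed 3, so data within |x - 3| ≤ 3·5 = 15 can reach the point.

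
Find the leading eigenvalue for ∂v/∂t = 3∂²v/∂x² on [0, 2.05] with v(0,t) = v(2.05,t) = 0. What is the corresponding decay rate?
Eigenvalues: λₙ = 3n²π²/2.05².
First three modes:
  n=1: λ₁ = 3π²/2.05² ≈ 7.046
  n=2: λ₂ = 12π²/2.05² ≈ 28.182 (4× faster decay)
  n=3: λ₃ = 27π²/2.05² ≈ 63.41 (9× faster decay)
As t → ∞, higher modes decay exponentially faster. The n=1 mode dominates: v ~ c₁ sin(πx/2.05) e^{-λ₁t}.
Decay rate: λ₁ = 3π²/2.05² ≈ 7.046.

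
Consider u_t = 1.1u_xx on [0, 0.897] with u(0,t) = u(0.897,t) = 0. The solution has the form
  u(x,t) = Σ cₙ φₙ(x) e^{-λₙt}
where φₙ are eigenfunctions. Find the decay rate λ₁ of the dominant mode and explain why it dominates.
Eigenvalues: λₙ = 1.1n²π²/0.897².
First three modes:
  n=1: λ₁ = 1.1π²/0.897² ≈ 13.493
  n=2: λ₂ = 4.4π²/0.897² ≈ 53.972 (4× faster decay)
  n=3: λ₃ = 9.9π²/0.897² ≈ 121.437 (9× faster decay)
As t → ∞, higher modes decay exponentially faster. The n=1 mode dominates: u ~ c₁ sin(πx/0.897) e^{-λ₁t}.
Decay rate: λ₁ = 1.1π²/0.897² ≈ 13.493.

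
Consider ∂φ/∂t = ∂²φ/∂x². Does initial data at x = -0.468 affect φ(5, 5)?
Yes, for any finite x. The heat equation has infinite propagation speed, so all initial data affects all points at any t > 0.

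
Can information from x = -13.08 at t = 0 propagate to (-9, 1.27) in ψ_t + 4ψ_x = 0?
No. Only data at x = -14.08 affects (-9, 1.27). Advection has one-way propagation along characteristics.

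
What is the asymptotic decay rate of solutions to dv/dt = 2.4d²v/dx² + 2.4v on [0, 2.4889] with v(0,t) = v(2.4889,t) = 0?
Eigenvalues: λₙ = 2.4n²π²/2.4889² - 2.4.
First three modes:
  n=1: λ₁ = 2.4π²/2.4889² - 2.4 ≈ 1.424
  n=2: λ₂ = 9.6π²/2.4889² - 2.4 ≈ 12.895
  n=3: λ₃ = 21.6π²/2.4889² - 2.4 ≈ 32.014
Since 2.4π²/2.4889² ≈ 3.824 > 2.4, all λₙ > 0.
The n=1 mode decays slowest → dominates as t → ∞.
Asymptotic: v ~ c₁ sin(πx/2.4889) e^{-λ₁t} with decay rate λ₁ ≈ 1.424.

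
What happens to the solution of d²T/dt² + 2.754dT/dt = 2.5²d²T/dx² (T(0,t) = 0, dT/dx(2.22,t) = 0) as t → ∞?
T → 0. Damping (γ=2.754) dissipates energy; oscillations decay exponentially.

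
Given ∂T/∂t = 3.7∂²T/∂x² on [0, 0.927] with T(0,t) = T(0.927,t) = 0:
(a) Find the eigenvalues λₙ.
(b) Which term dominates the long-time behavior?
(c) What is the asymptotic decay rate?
Eigenvalues: λₙ = 3.7n²π²/0.927².
First three modes:
  n=1: λ₁ = 3.7π²/0.927² ≈ 42.495
  n=2: λ₂ = 14.8π²/0.927² ≈ 169.982 (4× faster decay)
  n=3: λ₃ = 33.3π²/0.927² ≈ 382.459 (9× faster decay)
As t → ∞, higher modes decay exponentially faster. The n=1 mode dominates: T ~ c₁ sin(πx/0.927) e^{-λ₁t}.
Decay rate: λ₁ = 3.7π²/0.927² ≈ 42.495.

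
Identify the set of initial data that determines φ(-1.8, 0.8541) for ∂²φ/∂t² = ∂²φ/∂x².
Domain of dependence: [-2.6541, -0.9459]. Signals travel at speed 1, so data within |x - -1.8| ≤ 1·0.8541 = 0.8541 can reach the point.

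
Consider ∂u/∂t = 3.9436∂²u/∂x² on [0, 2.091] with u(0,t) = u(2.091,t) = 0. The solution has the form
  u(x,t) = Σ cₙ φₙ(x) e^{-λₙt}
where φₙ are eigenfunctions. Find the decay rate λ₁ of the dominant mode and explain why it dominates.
Eigenvalues: λₙ = 3.9436n²π²/2.091².
First three modes:
  n=1: λ₁ = 3.9436π²/2.091² ≈ 8.902
  n=2: λ₂ = 15.7744π²/2.091² ≈ 35.608 (4× faster decay)
  n=3: λ₃ = 35.4924π²/2.091² ≈ 80.117 (9× faster decay)
As t → ∞, higher modes decay exponentially faster. The n=1 mode dominates: u ~ c₁ sin(πx/2.091) e^{-λ₁t}.
Decay rate: λ₁ = 3.9436π²/2.091² ≈ 8.902.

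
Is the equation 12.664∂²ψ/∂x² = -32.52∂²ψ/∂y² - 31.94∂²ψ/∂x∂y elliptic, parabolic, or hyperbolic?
Rewriting in standard form: 12.664∂²ψ/∂x² + 31.94∂²ψ/∂x∂y + 32.52∂²ψ/∂y² = 0. Computing B² - 4AC with A = 12.664, B = 31.94, C = 32.52: discriminant = -627.16952 (negative). Answer: elliptic.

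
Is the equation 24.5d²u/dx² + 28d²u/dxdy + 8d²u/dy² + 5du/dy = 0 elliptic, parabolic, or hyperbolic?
Computing B² - 4AC with A = 24.5, B = 28, C = 8: discriminant = 0 (zero). Answer: parabolic.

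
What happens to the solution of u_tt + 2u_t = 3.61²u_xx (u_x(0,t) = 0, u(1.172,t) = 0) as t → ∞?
u → 0. Damping (γ=2) dissipates energy; oscillations decay exponentially.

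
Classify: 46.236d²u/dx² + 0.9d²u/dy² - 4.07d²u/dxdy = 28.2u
Rewriting in standard form: 46.236d²u/dx² - 4.07d²u/dxdy + 0.9d²u/dy² - 28.2u = 0. Elliptic (discriminant = -149.8847).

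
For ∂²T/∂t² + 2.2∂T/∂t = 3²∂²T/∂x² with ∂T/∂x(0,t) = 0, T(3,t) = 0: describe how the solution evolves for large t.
T → 0. Damping (γ=2.2) dissipates energy; oscillations decay exponentially.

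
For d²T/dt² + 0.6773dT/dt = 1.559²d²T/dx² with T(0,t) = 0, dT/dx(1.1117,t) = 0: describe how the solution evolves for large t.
T → 0. Damping (γ=0.6773) dissipates energy; oscillations decay exponentially.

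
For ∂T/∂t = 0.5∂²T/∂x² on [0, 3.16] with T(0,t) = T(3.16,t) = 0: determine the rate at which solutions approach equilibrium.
Eigenvalues: λₙ = 0.5n²π²/3.16².
First three modes:
  n=1: λ₁ = 0.5π²/3.16² ≈ 0.494
  n=2: λ₂ = 2π²/3.16² ≈ 1.977 (4× faster decay)
  n=3: λ₃ = 4.5π²/3.16² ≈ 4.448 (9× faster decay)
As t → ∞, higher modes decay exponentially faster. The n=1 mode dominates: T ~ c₁ sin(πx/3.16) e^{-λ₁t}.
Decay rate: λ₁ = 0.5π²/3.16² ≈ 0.494.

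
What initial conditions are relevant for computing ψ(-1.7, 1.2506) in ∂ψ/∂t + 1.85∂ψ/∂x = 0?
A single point: x = -4.01361. The characteristic through (-1.7, 1.2506) is x - 1.85t = const, so x = -1.7 - 1.85·1.2506 = -4.01361.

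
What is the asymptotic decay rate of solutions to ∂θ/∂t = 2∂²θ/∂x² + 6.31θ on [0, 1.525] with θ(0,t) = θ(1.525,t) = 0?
Eigenvalues: λₙ = 2n²π²/1.525² - 6.31.
First three modes:
  n=1: λ₁ = 2π²/1.525² - 6.31 ≈ 2.178
  n=2: λ₂ = 8π²/1.525² - 6.31 ≈ 27.641
  n=3: λ₃ = 18π²/1.525² - 6.31 ≈ 70.079
Since 2π²/1.525² ≈ 8.488 > 6.31, all λₙ > 0.
The n=1 mode decays slowest → dominates as t → ∞.
Asymptotic: θ ~ c₁ sin(πx/1.525) e^{-λ₁t} with decay rate λ₁ ≈ 2.178.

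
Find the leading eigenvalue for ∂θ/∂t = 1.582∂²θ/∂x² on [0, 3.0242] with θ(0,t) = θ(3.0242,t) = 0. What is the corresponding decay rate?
Eigenvalues: λₙ = 1.582n²π²/3.0242².
First three modes:
  n=1: λ₁ = 1.582π²/3.0242² ≈ 1.707
  n=2: λ₂ = 6.328π²/3.0242² ≈ 6.829 (4× faster decay)
  n=3: λ₃ = 14.238π²/3.0242² ≈ 15.365 (9× faster decay)
As t → ∞, higher modes decay exponentially faster. The n=1 mode dominates: θ ~ c₁ sin(πx/3.0242) e^{-λ₁t}.
Decay rate: λ₁ = 1.582π²/3.0242² ≈ 1.707.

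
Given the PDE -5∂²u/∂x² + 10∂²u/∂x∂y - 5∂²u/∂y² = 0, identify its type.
The second-order coefficients are A = -5, B = 10, C = -5. Since B² - 4AC = 0 = 0, this is a parabolic PDE.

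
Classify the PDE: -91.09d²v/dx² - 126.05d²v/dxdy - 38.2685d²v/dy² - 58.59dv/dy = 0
A = -91.09, B = -126.05, C = -38.2685. Discriminant B² - 4AC = 1945.09184. Since 1945.09184 > 0, hyperbolic.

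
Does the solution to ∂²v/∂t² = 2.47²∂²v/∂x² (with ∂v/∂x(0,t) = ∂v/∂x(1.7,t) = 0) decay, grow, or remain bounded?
v oscillates about a mean that drifts linearly in t (generically unbounded; no decay). There is no damping, so the nonconstant modes persist as standing waves (energy conserved, no decay). But with Neumann conditions at both ends the constant mode has eigenvalue 0: the spatial mean M(t) of v satisfies M'' = 0, so M(t) = M(0) + M'(0)·t. Unless the initial velocity has zero mean (∫v_t(x,0)dx = 0), the solution grows linearly in t (unbounded, though not exponentially); if it does have zero mean, the solution stays bounded and simply oscillates.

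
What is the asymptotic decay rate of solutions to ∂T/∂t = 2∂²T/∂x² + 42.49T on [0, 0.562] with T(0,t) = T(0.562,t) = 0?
Eigenvalues: λₙ = 2n²π²/0.562² - 42.49.
First three modes:
  n=1: λ₁ = 2π²/0.562² - 42.49 ≈ 20.007
  n=2: λ₂ = 8π²/0.562² - 42.49 ≈ 207.497
  n=3: λ₃ = 18π²/0.562² - 42.49 ≈ 519.98
Since 2π²/0.562² ≈ 62.497 > 42.49, all λₙ > 0.
The n=1 mode decays slowest → dominates as t → ∞.
Asymptotic: T ~ c₁ sin(πx/0.562) e^{-λ₁t} with decay rate λ₁ ≈ 20.007.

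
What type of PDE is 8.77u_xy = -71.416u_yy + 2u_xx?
Rewriting in standard form: -2u_xx + 8.77u_xy + 71.416u_yy = 0. With A = -2, B = 8.77, C = 71.416, the discriminant is 648.2409. This is a hyperbolic PDE.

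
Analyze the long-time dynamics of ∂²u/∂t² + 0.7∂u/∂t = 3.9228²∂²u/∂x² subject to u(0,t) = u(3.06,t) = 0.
Long-time behavior: u → 0. Damping (γ=0.7) dissipates energy; oscillations decay exponentially.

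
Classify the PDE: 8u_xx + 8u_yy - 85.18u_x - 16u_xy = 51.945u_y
Rewriting in standard form: 8u_xx - 16u_xy + 8u_yy - 85.18u_x - 51.945u_y = 0. A = 8, B = -16, C = 8. Discriminant B² - 4AC = 0. Since 0 = 0, parabolic.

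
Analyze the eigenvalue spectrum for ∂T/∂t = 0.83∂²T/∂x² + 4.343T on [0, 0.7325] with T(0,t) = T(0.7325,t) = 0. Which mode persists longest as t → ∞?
Eigenvalues: λₙ = 0.83n²π²/0.7325² - 4.343.
First three modes:
  n=1: λ₁ = 0.83π²/0.7325² - 4.343 ≈ 10.924
  n=2: λ₂ = 3.32π²/0.7325² - 4.343 ≈ 56.726
  n=3: λ₃ = 7.47π²/0.7325² - 4.343 ≈ 133.063
Since 0.83π²/0.7325² ≈ 15.267 > 4.343, all λₙ > 0.
The n=1 mode decays slowest → dominates as t → ∞.
Asymptotic: T ~ c₁ sin(πx/0.7325) e^{-λ₁t} with decay rate λ₁ ≈ 10.924.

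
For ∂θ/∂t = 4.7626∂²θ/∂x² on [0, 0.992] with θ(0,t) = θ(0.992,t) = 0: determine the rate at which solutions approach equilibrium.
Eigenvalues: λₙ = 4.7626n²π²/0.992².
First three modes:
  n=1: λ₁ = 4.7626π²/0.992² ≈ 47.766
  n=2: λ₂ = 19.0504π²/0.992² ≈ 191.065 (4× faster decay)
  n=3: λ₃ = 42.8634π²/0.992² ≈ 429.896 (9× faster decay)
As t → ∞, higher modes decay exponentially faster. The n=1 mode dominates: θ ~ c₁ sin(πx/0.992) e^{-λ₁t}.
Decay rate: λ₁ = 4.7626π²/0.992² ≈ 47.766.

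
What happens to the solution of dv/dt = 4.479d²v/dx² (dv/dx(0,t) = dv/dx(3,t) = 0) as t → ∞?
v → constant (steady state). Heat is conserved (no flux at boundaries); solution approaches the spatial average.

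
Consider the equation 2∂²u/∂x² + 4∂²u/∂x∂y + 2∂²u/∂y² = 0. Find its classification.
Parabolic. (A = 2, B = 4, C = 2 gives B² - 4AC = 0.)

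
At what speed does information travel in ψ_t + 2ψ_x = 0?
Speed = 2. Information travels along x - 2t = const (rightward).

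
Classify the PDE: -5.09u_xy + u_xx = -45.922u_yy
Rewriting in standard form: u_xx - 5.09u_xy + 45.922u_yy = 0. A = 1, B = -5.09, C = 45.922. Discriminant B² - 4AC = -157.7799. Since -157.7799 < 0, elliptic.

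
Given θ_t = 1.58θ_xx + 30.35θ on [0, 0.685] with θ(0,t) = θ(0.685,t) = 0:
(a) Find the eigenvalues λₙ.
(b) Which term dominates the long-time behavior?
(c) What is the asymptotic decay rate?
Eigenvalues: λₙ = 1.58n²π²/0.685² - 30.35.
First three modes:
  n=1: λ₁ = 1.58π²/0.685² - 30.35 ≈ 2.883
  n=2: λ₂ = 6.32π²/0.685² - 30.35 ≈ 102.584
  n=3: λ₃ = 14.22π²/0.685² - 30.35 ≈ 268.751
Since 1.58π²/0.685² ≈ 33.233 > 30.35, all λₙ > 0.
The n=1 mode decays slowest → dominates as t → ∞.
Asymptotic: θ ~ c₁ sin(πx/0.685) e^{-λ₁t} with decay rate λ₁ ≈ 2.883.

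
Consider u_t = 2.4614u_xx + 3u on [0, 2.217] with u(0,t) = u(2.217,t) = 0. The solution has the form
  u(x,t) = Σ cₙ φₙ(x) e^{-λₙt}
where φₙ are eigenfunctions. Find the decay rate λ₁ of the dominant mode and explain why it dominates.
Eigenvalues: λₙ = 2.4614n²π²/2.217² - 3.
First three modes:
  n=1: λ₁ = 2.4614π²/2.217² - 3 ≈ 1.943
  n=2: λ₂ = 9.8456π²/2.217² - 3 ≈ 16.77
  n=3: λ₃ = 22.1526π²/2.217² - 3 ≈ 41.483
Since 2.4614π²/2.217² ≈ 4.943 > 3, all λₙ > 0.
The n=1 mode decays slowest → dominates as t → ∞.
Asymptotic: u ~ c₁ sin(πx/2.217) e^{-λ₁t} with decay rate λ₁ ≈ 1.943.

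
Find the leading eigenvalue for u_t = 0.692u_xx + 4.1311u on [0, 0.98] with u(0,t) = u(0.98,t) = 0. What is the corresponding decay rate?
Eigenvalues: λₙ = 0.692n²π²/0.98² - 4.1311.
First three modes:
  n=1: λ₁ = 0.692π²/0.98² - 4.1311 ≈ 2.98
  n=2: λ₂ = 2.768π²/0.98² - 4.1311 ≈ 24.314
  n=3: λ₃ = 6.228π²/0.98² - 4.1311 ≈ 59.871
Since 0.692π²/0.98² ≈ 7.111 > 4.1311, all λₙ > 0.
The n=1 mode decays slowest → dominates as t → ∞.
Asymptotic: u ~ c₁ sin(πx/0.98) e^{-λ₁t} with decay rate λ₁ ≈ 2.98.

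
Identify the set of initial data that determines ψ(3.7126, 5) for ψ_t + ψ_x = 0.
A single point: x = -1.2874. The characteristic through (3.7126, 5) is x - 1t = const, so x = 3.7126 - 1·5 = -1.2874.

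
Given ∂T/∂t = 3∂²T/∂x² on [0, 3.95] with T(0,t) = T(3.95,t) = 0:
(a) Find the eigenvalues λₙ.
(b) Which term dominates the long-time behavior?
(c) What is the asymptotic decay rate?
Eigenvalues: λₙ = 3n²π²/3.95².
First three modes:
  n=1: λ₁ = 3π²/3.95² ≈ 1.898
  n=2: λ₂ = 12π²/3.95² ≈ 7.591 (4× faster decay)
  n=3: λ₃ = 27π²/3.95² ≈ 17.079 (9× faster decay)
As t → ∞, higher modes decay exponentially faster. The n=1 mode dominates: T ~ c₁ sin(πx/3.95) e^{-λ₁t}.
Decay rate: λ₁ = 3π²/3.95² ≈ 1.898.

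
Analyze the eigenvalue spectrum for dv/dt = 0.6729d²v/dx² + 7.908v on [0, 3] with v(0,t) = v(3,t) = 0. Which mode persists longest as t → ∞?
Eigenvalues: λₙ = 0.6729n²π²/3² - 7.908.
First three modes:
  n=1: λ₁ = 0.6729π²/3² - 7.908 ≈ -7.17
  n=2: λ₂ = 2.6916π²/3² - 7.908 ≈ -4.956
  n=3: λ₃ = 6.0561π²/3² - 7.908 ≈ -1.267
Since 0.6729π²/3² ≈ 0.738 < 7.908, λ₁ < 0.
The n=1 mode grows fastest (−λₙ is largest for n=1) → dominates.
Asymptotic: v ~ c₁ sin(πx/3) e^{7.17t} (exponential growth at rate −λ₁ ≈ 7.17).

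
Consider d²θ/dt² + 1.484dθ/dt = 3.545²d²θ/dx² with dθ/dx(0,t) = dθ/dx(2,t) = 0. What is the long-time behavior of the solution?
As t → ∞, θ → constant (steady state). Damping (γ=1.484) dissipates the nonconstant modes; with Neumann BCs the spatial average obeys M''+γM'=0 and tends to a finite limit.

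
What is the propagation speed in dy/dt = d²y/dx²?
Infinite. The heat equation is parabolic, not hyperbolic, so disturbances propagate instantly.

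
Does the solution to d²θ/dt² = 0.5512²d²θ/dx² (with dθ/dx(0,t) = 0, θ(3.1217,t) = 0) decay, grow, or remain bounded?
θ oscillates (no decay). Energy is conserved; the solution oscillates indefinitely as standing waves.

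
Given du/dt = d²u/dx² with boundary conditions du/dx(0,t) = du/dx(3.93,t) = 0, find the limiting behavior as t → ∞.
u → constant (steady state). Heat is conserved (no flux at boundaries); solution approaches the spatial average.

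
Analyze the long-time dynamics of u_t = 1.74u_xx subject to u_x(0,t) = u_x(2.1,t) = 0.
Long-time behavior: u → constant (steady state). Heat is conserved (no flux at boundaries); solution approaches the spatial average.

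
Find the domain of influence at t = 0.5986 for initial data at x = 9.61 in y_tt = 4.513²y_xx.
Domain of influence: [6.9085182, 12.3114818]. Data at x = 9.61 spreads outward at speed 4.513.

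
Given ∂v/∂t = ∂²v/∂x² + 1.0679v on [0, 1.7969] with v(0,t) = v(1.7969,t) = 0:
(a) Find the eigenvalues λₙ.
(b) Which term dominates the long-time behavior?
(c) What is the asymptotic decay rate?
Eigenvalues: λₙ = n²π²/1.7969² - 1.0679.
First three modes:
  n=1: λ₁ = π²/1.7969² - 1.0679 ≈ 1.989
  n=2: λ₂ = 4π²/1.7969² - 1.0679 ≈ 11.159
  n=3: λ₃ = 9π²/1.7969² - 1.0679 ≈ 26.442
Since π²/1.7969² ≈ 3.057 > 1.0679, all λₙ > 0.
The n=1 mode decays slowest → dominates as t → ∞.
Asymptotic: v ~ c₁ sin(πx/1.7969) e^{-λ₁t} with decay rate λ₁ ≈ 1.989.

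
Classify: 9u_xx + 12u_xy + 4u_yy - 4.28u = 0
Parabolic (discriminant = 0).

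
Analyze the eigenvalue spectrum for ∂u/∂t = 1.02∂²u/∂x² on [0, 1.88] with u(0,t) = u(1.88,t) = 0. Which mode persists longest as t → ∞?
Eigenvalues: λₙ = 1.02n²π²/1.88².
First three modes:
  n=1: λ₁ = 1.02π²/1.88² ≈ 2.848
  n=2: λ₂ = 4.08π²/1.88² ≈ 11.393 (4× faster decay)
  n=3: λ₃ = 9.18π²/1.88² ≈ 25.635 (9× faster decay)
As t → ∞, higher modes decay exponentially faster. The n=1 mode dominates: u ~ c₁ sin(πx/1.88) e^{-λ₁t}.
Decay rate: λ₁ = 1.02π²/1.88² ≈ 2.848.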